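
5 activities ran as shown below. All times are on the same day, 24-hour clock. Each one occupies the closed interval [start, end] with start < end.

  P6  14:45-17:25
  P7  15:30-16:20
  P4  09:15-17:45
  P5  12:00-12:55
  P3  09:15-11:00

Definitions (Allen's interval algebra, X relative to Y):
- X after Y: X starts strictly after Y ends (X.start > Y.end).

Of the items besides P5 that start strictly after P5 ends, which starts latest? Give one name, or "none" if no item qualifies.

P7

Target P5 = [12:00, 12:55].
P3 [09:15, 11:00] → before → excluded.
P4 [09:15, 17:45] → contains → excluded.
P6 [14:45, 17:25] → after → candidate.
P7 [15:30, 16:20] → after → candidate.
Among candidates, latest start is 15:30 → P7.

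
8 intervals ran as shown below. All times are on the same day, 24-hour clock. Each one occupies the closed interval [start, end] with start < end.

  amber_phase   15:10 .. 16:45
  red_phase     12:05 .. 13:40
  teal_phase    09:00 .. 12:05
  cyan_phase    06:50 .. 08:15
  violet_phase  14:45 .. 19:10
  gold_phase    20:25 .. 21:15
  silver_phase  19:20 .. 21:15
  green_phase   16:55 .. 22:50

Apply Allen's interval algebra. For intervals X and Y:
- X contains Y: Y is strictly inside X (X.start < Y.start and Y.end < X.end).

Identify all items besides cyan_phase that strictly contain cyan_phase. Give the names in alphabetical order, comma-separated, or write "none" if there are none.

none

Target cyan_phase = [06:50, 08:15].
amber_phase [15:10, 16:45] → after → no.
gold_phase [20:25, 21:15] → after → no.
green_phase [16:55, 22:50] → after → no.
red_phase [12:05, 13:40] → after → no.
silver_phase [19:20, 21:15] → after → no.
teal_phase [09:00, 12:05] → after → no.
violet_phase [14:45, 19:10] → after → no.
Result: none.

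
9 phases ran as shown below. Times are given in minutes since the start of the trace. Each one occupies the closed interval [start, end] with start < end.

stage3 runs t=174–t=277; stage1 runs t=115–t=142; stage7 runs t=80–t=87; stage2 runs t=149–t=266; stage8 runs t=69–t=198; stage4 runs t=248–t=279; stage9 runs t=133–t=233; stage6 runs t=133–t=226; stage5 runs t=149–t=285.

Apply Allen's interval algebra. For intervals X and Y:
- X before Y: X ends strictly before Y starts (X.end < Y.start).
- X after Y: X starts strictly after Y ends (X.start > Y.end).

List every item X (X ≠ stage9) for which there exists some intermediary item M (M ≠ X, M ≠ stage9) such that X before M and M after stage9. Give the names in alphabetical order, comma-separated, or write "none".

Target stage9 = [t=133, t=233].
Intermediaries M with M after stage9: stage4.
Via stage4 — items with X before stage4: stage1, stage6, stage7, stage8.
Union: stage1, stage6, stage7, stage8.

stage1, stage6, stage7, stage8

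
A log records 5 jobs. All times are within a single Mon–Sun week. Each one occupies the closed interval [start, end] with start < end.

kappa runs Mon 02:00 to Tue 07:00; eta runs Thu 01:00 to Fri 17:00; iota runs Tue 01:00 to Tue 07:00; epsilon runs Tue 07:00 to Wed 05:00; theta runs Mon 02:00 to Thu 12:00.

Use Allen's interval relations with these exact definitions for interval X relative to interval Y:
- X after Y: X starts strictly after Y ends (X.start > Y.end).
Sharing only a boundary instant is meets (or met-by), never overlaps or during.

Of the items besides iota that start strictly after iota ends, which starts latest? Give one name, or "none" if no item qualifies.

Target iota = [Tue 01:00, Tue 07:00].
epsilon [Tue 07:00, Wed 05:00] → met-by → excluded.
eta [Thu 01:00, Fri 17:00] → after → candidate.
kappa [Mon 02:00, Tue 07:00] → finished-by → excluded.
theta [Mon 02:00, Thu 12:00] → contains → excluded.
Among candidates, latest start is Thu 01:00 → eta.

eta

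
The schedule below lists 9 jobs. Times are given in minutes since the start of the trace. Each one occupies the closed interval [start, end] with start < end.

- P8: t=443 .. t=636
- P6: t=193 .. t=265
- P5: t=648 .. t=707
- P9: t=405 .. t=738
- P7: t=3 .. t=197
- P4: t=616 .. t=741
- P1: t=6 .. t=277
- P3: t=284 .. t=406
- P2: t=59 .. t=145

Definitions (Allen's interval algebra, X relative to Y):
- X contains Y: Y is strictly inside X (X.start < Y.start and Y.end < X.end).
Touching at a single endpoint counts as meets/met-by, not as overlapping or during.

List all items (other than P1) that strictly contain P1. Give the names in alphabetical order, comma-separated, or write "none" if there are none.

none

Target P1 = [t=6, t=277].
P2 [t=59, t=145] → during → no.
P3 [t=284, t=406] → after → no.
P4 [t=616, t=741] → after → no.
P5 [t=648, t=707] → after → no.
P6 [t=193, t=265] → during → no.
P7 [t=3, t=197] → overlaps → no.
P8 [t=443, t=636] → after → no.
P9 [t=405, t=738] → after → no.
Result: none.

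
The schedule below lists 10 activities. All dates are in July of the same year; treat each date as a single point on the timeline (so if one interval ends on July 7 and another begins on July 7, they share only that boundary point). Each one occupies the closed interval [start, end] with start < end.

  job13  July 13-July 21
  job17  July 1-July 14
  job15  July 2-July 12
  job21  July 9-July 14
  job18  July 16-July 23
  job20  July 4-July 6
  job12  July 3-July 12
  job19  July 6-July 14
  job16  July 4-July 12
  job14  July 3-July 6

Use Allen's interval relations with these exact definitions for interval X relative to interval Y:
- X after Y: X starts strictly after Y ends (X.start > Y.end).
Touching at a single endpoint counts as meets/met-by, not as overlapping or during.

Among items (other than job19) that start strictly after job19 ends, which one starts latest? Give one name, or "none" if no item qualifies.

job18

Target job19 = [July 6, July 14].
job12 [July 3, July 12] → overlaps → excluded.
job13 [July 13, July 21] → overlapped-by → excluded.
job14 [July 3, July 6] → meets → excluded.
job15 [July 2, July 12] → overlaps → excluded.
job16 [July 4, July 12] → overlaps → excluded.
job17 [July 1, July 14] → finished-by → excluded.
job18 [July 16, July 23] → after → candidate.
job20 [July 4, July 6] → meets → excluded.
job21 [July 9, July 14] → finishes → excluded.
Among candidates, latest start is July 16 → job18.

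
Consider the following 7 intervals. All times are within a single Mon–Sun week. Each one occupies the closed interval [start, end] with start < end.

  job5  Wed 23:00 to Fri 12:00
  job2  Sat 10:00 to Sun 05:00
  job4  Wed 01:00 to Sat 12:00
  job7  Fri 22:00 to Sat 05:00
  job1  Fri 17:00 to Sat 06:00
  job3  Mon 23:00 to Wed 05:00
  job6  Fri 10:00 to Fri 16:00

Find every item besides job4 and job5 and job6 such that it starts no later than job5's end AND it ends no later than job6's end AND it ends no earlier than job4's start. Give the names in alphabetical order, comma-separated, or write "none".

job3

Conditions: its start is no later than job5's end (X.start <= Fri 12:00) AND its end is no later than job6's end (X.end <= Fri 16:00) AND its end is no earlier than job4's start (X.end >= Wed 01:00).
job1: start Fri 17:00 <= Fri 12:00? ✗; end Sat 06:00 <= Fri 16:00? ✗; end Sat 06:00 >= Wed 01:00? ✓ → no.
job2: start Sat 10:00 <= Fri 12:00? ✗; end Sun 05:00 <= Fri 16:00? ✗; end Sun 05:00 >= Wed 01:00? ✓ → no.
job3: start Mon 23:00 <= Fri 12:00? ✓; end Wed 05:00 <= Fri 16:00? ✓; end Wed 05:00 >= Wed 01:00? ✓ → yes.
job7: start Fri 22:00 <= Fri 12:00? ✗; end Sat 05:00 <= Fri 16:00? ✗; end Sat 05:00 >= Wed 01:00? ✓ → no.
Result: job3.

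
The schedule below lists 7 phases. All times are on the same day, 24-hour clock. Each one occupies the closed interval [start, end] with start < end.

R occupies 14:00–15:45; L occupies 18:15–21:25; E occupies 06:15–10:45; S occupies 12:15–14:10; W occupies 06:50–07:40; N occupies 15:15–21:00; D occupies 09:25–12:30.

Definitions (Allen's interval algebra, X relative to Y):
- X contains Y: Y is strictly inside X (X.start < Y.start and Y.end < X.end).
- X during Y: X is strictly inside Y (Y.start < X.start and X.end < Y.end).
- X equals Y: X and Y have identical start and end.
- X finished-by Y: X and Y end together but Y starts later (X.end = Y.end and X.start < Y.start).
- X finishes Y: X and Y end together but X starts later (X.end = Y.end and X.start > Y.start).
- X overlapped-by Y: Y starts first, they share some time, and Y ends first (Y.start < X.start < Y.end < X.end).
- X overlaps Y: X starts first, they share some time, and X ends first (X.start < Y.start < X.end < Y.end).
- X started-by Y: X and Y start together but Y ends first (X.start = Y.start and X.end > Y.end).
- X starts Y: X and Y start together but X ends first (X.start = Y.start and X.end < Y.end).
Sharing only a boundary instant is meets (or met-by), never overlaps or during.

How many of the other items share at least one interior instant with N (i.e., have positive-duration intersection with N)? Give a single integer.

2

Target N = [15:15, 21:00].
D [09:25, 12:30] → before → no.
E [06:15, 10:45] → before → no.
L [18:15, 21:25] → overlapped-by → counts.
R [14:00, 15:45] → overlaps → counts.
S [12:15, 14:10] → before → no.
W [06:50, 07:40] → before → no.
Total: 2.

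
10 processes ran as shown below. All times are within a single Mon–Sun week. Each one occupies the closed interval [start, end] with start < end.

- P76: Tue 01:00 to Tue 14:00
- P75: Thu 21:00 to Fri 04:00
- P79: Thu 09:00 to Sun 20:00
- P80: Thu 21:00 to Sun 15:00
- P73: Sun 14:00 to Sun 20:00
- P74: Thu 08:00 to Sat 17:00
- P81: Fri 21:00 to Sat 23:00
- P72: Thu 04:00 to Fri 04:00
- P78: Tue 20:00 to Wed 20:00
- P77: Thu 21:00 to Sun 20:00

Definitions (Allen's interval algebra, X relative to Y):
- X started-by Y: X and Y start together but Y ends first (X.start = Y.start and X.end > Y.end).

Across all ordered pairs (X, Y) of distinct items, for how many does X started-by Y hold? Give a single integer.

3

Checking all 90 ordered pairs for relation 'started-by'; matching pairs in alphabetical order:
(P77, P75): P77 started-by P75 ✓
(P77, P80): P77 started-by P80 ✓
(P80, P75): P80 started-by P75 ✓
Count: 3.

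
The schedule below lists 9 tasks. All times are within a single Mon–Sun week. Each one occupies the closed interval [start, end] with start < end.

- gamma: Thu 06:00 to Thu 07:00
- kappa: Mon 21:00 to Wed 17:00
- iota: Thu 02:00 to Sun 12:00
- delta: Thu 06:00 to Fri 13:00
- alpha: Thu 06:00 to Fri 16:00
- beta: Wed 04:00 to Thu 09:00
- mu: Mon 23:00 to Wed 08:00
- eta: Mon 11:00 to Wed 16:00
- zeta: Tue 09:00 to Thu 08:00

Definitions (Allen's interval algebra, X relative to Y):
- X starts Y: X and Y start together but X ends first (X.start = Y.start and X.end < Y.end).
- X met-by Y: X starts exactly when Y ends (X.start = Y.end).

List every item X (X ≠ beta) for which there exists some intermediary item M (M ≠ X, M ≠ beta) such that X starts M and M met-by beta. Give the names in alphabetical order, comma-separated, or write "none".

Target beta = [Wed 04:00, Thu 09:00].
Intermediaries M with M met-by beta: none.
Union: none.

none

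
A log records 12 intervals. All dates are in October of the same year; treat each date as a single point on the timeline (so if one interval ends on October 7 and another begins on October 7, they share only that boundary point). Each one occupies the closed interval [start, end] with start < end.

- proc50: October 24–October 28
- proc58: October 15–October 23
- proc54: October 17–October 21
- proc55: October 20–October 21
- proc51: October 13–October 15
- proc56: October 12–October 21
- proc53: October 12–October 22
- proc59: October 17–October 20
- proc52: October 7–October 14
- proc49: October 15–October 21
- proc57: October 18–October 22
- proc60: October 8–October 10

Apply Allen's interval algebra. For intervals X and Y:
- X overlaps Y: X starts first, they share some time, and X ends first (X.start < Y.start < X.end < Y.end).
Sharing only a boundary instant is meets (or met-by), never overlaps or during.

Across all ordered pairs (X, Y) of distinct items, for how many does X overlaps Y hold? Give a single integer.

Checking all 132 ordered pairs for relation 'overlaps'; matching pairs in alphabetical order:
(proc49, proc57): proc49 overlaps proc57 ✓
(proc52, proc51): proc52 overlaps proc51 ✓
(proc52, proc53): proc52 overlaps proc53 ✓
(proc52, proc56): proc52 overlaps proc56 ✓
(proc53, proc58): proc53 overlaps proc58 ✓
(proc54, proc57): proc54 overlaps proc57 ✓
(proc56, proc57): proc56 overlaps proc57 ✓
(proc56, proc58): proc56 overlaps proc58 ✓
(proc59, proc57): proc59 overlaps proc57 ✓
Count: 9.

9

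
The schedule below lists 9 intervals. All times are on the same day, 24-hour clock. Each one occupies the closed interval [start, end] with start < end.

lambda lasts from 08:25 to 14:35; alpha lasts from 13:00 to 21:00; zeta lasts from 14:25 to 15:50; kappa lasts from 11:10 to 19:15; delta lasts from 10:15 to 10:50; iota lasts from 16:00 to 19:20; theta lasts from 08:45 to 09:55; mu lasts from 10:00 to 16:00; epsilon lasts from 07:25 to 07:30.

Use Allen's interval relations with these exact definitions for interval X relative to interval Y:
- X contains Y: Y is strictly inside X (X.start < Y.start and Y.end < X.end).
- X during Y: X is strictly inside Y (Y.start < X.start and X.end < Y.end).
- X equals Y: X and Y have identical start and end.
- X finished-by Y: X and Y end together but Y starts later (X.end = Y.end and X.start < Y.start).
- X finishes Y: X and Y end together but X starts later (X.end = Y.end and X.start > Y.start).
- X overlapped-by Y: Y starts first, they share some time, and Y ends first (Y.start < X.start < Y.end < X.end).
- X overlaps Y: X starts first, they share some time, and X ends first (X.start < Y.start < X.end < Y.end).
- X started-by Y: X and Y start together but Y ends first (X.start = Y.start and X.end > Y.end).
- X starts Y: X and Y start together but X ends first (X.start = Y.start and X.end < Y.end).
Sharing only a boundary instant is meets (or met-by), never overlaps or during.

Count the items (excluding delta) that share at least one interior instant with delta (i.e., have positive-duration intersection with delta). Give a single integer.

Target delta = [10:15, 10:50].
alpha [13:00, 21:00] → after → no.
epsilon [07:25, 07:30] → before → no.
iota [16:00, 19:20] → after → no.
kappa [11:10, 19:15] → after → no.
lambda [08:25, 14:35] → contains → counts.
mu [10:00, 16:00] → contains → counts.
theta [08:45, 09:55] → before → no.
zeta [14:25, 15:50] → after → no.
Total: 2.

2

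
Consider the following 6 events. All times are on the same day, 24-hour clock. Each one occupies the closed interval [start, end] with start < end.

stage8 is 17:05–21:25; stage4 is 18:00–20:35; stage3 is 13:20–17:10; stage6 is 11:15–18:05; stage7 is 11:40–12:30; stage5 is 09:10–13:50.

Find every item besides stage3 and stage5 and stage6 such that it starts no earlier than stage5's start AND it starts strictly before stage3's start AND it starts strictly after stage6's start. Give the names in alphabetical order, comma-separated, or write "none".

stage7

Conditions: its start is no earlier than stage5's start (X.start >= 09:10) AND its start is strictly before stage3's start (X.start < 13:20) AND its start is strictly after stage6's start (X.start > 11:15).
stage4: start 18:00 >= 09:10? ✓; start 18:00 < 13:20? ✗; start 18:00 > 11:15? ✓ → no.
stage7: start 11:40 >= 09:10? ✓; start 11:40 < 13:20? ✓; start 11:40 > 11:15? ✓ → yes.
stage8: start 17:05 >= 09:10? ✓; start 17:05 < 13:20? ✗; start 17:05 > 11:15? ✓ → no.
Result: stage7.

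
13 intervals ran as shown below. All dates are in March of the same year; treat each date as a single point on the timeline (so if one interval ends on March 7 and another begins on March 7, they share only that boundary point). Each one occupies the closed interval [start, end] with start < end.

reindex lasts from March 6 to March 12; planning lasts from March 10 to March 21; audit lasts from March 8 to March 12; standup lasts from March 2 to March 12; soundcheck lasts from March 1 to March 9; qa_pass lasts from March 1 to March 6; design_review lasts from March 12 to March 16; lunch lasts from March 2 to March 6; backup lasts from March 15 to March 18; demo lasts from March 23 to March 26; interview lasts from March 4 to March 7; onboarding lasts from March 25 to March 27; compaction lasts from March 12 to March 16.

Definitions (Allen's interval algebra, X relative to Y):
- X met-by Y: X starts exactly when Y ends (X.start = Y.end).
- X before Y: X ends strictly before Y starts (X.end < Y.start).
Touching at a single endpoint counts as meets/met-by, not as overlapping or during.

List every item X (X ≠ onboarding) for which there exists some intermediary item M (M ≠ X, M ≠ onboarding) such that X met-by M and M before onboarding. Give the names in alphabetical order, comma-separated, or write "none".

Target onboarding = [March 25, March 27].
Intermediaries M with M before onboarding: audit, backup, compaction, design_review, interview, lunch, planning, qa_pass, reindex, soundcheck, standup.
Via audit — items with X met-by audit: compaction, design_review.
Via backup — items with X met-by backup: none.
Via compaction — items with X met-by compaction: none.
Via design_review — items with X met-by design_review: none.
Via interview — items with X met-by interview: none.
Via lunch — items with X met-by lunch: reindex.
Via planning — items with X met-by planning: none.
Via qa_pass — items with X met-by qa_pass: reindex.
Via reindex — items with X met-by reindex: compaction, design_review.
Via soundcheck — items with X met-by soundcheck: none.
Via standup — items with X met-by standup: compaction, design_review.
Union: compaction, design_review, reindex.

compaction, design_review, reindex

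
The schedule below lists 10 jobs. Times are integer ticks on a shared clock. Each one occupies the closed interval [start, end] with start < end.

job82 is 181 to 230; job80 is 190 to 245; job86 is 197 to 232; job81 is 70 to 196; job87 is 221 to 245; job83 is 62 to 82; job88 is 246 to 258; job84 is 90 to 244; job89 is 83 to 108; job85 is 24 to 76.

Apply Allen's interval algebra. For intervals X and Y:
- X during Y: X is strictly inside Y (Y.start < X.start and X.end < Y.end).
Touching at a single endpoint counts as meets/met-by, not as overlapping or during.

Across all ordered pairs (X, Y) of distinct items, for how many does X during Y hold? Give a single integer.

4

Checking all 90 ordered pairs for relation 'during'; matching pairs in alphabetical order:
(job82, job84): job82 during job84 ✓
(job86, job80): job86 during job80 ✓
(job86, job84): job86 during job84 ✓
(job89, job81): job89 during job81 ✓
Count: 4.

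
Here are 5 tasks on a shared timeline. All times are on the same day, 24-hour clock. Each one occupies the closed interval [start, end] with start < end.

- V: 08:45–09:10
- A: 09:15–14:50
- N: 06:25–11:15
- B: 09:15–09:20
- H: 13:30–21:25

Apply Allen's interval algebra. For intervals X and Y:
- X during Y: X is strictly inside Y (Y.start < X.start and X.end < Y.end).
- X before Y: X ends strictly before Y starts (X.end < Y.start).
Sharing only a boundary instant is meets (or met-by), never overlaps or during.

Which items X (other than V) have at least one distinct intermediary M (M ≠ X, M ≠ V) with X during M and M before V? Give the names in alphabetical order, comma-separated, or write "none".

Target V = [08:45, 09:10].
Intermediaries M with M before V: none.
Union: none.

none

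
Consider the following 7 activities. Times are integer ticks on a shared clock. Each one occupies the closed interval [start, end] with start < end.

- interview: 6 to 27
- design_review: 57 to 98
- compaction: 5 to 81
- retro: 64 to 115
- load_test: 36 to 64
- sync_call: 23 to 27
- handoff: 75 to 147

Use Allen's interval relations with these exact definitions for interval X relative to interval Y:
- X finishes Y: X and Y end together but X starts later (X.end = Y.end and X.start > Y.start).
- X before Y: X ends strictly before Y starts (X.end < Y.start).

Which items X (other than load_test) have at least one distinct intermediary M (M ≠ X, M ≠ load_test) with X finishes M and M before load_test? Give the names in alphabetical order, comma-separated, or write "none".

Target load_test = [36, 64].
Intermediaries M with M before load_test: interview, sync_call.
Via interview — items with X finishes interview: sync_call.
Via sync_call — items with X finishes sync_call: none.
Union: sync_call.

sync_call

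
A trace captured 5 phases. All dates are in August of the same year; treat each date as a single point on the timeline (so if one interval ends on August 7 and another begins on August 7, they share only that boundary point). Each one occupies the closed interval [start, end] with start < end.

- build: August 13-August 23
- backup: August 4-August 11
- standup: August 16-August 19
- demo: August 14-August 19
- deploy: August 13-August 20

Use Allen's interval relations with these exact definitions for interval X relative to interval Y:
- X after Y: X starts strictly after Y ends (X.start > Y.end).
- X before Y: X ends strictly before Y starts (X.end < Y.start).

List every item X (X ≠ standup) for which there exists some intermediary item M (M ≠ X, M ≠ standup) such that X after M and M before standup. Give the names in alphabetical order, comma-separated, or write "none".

Target standup = [August 16, August 19].
Intermediaries M with M before standup: backup.
Via backup — items with X after backup: build, demo, deploy.
Union: build, demo, deploy.

build, demo, deploy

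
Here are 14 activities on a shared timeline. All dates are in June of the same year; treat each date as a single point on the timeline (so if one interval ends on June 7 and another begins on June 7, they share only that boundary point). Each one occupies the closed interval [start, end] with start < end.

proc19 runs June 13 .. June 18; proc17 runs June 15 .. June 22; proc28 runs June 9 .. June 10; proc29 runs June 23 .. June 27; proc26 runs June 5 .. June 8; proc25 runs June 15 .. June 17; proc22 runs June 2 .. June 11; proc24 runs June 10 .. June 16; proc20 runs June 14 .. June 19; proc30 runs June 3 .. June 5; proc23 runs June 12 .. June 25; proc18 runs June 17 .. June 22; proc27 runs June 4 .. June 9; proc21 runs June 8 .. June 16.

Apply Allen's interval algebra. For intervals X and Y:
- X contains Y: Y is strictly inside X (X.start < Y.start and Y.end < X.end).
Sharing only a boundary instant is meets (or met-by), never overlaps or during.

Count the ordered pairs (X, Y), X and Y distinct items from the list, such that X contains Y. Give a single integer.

Checking all 182 ordered pairs for relation 'contains'; matching pairs in alphabetical order:
(proc19, proc25): proc19 contains proc25 ✓
(proc20, proc25): proc20 contains proc25 ✓
(proc21, proc28): proc21 contains proc28 ✓
(proc22, proc26): proc22 contains proc26 ✓
(proc22, proc27): proc22 contains proc27 ✓
(proc22, proc28): proc22 contains proc28 ✓
(proc22, proc30): proc22 contains proc30 ✓
(proc23, proc17): proc23 contains proc17 ✓
(proc23, proc18): proc23 contains proc18 ✓
(proc23, proc19): proc23 contains proc19 ✓
(proc23, proc20): proc23 contains proc20 ✓
(proc23, proc25): proc23 contains proc25 ✓
(proc27, proc26): proc27 contains proc26 ✓
Count: 13.

13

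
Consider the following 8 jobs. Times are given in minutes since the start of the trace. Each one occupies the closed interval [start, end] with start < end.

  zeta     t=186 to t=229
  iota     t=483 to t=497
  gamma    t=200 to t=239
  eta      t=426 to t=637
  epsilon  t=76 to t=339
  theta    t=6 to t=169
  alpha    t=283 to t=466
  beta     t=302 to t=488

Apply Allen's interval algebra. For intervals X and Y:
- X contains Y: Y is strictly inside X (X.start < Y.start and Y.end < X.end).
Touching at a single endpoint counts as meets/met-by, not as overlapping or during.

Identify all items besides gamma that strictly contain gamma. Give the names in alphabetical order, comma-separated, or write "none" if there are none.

Target gamma = [t=200, t=239].
alpha [t=283, t=466] → after → no.
beta [t=302, t=488] → after → no.
epsilon [t=76, t=339] → contains → yes.
eta [t=426, t=637] → after → no.
iota [t=483, t=497] → after → no.
theta [t=6, t=169] → before → no.
zeta [t=186, t=229] → overlaps → no.
Result: epsilon.

epsilon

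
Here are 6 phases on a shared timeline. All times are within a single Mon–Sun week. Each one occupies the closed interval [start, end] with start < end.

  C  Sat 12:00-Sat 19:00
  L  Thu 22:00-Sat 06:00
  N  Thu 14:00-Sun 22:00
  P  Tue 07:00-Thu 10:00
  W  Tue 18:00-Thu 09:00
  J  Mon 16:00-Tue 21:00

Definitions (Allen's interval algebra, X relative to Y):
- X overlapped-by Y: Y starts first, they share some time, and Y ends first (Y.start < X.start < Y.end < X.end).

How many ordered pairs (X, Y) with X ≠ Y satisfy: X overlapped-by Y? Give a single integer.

Checking all 30 ordered pairs for relation 'overlapped-by'; matching pairs in alphabetical order:
(P, J): P overlapped-by J ✓
(W, J): W overlapped-by J ✓
Count: 2.

2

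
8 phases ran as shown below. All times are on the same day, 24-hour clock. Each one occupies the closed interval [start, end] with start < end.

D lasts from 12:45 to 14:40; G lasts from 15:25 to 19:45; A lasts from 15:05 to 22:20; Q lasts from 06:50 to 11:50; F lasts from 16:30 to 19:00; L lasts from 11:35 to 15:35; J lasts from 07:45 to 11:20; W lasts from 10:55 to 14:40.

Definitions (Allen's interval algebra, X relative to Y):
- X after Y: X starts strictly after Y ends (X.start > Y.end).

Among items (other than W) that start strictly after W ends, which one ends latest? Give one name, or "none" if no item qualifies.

A

Target W = [10:55, 14:40].
A [15:05, 22:20] → after → candidate.
D [12:45, 14:40] → finishes → excluded.
F [16:30, 19:00] → after → candidate.
G [15:25, 19:45] → after → candidate.
J [07:45, 11:20] → overlaps → excluded.
L [11:35, 15:35] → overlapped-by → excluded.
Q [06:50, 11:50] → overlaps → excluded.
Among candidates, latest end is 22:20 → A.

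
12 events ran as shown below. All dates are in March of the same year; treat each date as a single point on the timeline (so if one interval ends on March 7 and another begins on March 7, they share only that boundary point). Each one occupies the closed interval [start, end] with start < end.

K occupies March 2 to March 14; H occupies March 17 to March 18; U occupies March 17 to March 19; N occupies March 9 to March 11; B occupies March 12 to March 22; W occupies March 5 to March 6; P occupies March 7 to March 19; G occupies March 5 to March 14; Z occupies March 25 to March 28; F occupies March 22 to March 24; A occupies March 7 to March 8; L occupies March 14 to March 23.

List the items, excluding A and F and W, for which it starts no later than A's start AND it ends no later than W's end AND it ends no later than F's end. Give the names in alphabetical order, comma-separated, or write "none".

Conditions: its start is no later than A's start (X.start <= March 7) AND its end is no later than W's end (X.end <= March 6) AND its end is no later than F's end (X.end <= March 24).
B: start March 12 <= March 7? ✗; end March 22 <= March 6? ✗; end March 22 <= March 24? ✓ → no.
G: start March 5 <= March 7? ✓; end March 14 <= March 6? ✗; end March 14 <= March 24? ✓ → no.
H: start March 17 <= March 7? ✗; end March 18 <= March 6? ✗; end March 18 <= March 24? ✓ → no.
K: start March 2 <= March 7? ✓; end March 14 <= March 6? ✗; end March 14 <= March 24? ✓ → no.
L: start March 14 <= March 7? ✗; end March 23 <= March 6? ✗; end March 23 <= March 24? ✓ → no.
N: start March 9 <= March 7? ✗; end March 11 <= March 6? ✗; end March 11 <= March 24? ✓ → no.
P: start March 7 <= March 7? ✓; end March 19 <= March 6? ✗; end March 19 <= March 24? ✓ → no.
U: start March 17 <= March 7? ✗; end March 19 <= March 6? ✗; end March 19 <= March 24? ✓ → no.
Z: start March 25 <= March 7? ✗; end March 28 <= March 6? ✗; end March 28 <= March 24? ✗ → no.
Result: none.

none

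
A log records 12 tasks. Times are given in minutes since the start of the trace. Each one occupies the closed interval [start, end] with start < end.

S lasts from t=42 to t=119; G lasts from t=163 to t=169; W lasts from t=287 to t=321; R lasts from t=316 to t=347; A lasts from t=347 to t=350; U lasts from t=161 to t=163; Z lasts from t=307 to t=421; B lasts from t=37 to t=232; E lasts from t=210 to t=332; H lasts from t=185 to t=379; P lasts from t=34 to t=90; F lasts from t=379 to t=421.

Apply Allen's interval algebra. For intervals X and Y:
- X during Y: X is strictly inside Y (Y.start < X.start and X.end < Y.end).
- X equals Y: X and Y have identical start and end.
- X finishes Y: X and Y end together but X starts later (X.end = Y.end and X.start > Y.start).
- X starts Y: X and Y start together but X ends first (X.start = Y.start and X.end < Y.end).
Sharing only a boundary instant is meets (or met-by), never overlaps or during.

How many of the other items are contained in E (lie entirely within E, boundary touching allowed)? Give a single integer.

Target E = [t=210, t=332].
A [t=347, t=350] → after → no.
B [t=37, t=232] → overlaps → no.
F [t=379, t=421] → after → no.
G [t=163, t=169] → before → no.
H [t=185, t=379] → contains → no.
P [t=34, t=90] → before → no.
R [t=316, t=347] → overlapped-by → no.
S [t=42, t=119] → before → no.
U [t=161, t=163] → before → no.
W [t=287, t=321] → during → counts.
Z [t=307, t=421] → overlapped-by → no.
Total: 1.

1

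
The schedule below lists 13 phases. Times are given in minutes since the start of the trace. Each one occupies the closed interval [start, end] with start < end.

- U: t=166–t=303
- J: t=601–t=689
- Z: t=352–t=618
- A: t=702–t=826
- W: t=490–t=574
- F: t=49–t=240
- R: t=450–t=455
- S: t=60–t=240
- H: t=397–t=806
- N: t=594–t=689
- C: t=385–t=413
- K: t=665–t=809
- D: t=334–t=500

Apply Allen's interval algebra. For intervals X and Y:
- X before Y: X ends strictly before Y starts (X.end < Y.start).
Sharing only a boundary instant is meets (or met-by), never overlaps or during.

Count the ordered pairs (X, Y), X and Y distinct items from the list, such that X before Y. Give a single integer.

Checking all 156 ordered pairs for relation 'before'; matching pairs in alphabetical order:
(C, A): C before A ✓
(C, J): C before J ✓
(C, K): C before K ✓
(C, N): C before N ✓
(C, R): C before R ✓
(C, W): C before W ✓
(D, A): D before A ✓
(D, J): D before J ✓
(D, K): D before K ✓
(D, N): D before N ✓
(F, A): F before A ✓
(F, C): F before C ✓
(F, D): F before D ✓
(F, H): F before H ✓
(F, J): F before J ✓
(F, K): F before K ✓
(F, N): F before N ✓
(F, R): F before R ✓
(F, W): F before W ✓
(F, Z): F before Z ✓
(J, A): J before A ✓
(N, A): N before A ✓
(R, A): R before A ✓
(R, J): R before J ✓
... plus 29 further pairs not listed.
Count: 53.

53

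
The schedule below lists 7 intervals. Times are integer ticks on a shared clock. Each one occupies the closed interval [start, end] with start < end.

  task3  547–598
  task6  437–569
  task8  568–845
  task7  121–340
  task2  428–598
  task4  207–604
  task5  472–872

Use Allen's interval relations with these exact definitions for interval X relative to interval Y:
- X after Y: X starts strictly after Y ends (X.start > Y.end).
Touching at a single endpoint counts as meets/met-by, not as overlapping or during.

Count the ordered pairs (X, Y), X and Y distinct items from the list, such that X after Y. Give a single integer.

Checking all 42 ordered pairs for relation 'after'; matching pairs in alphabetical order:
(task2, task7): task2 after task7 ✓
(task3, task7): task3 after task7 ✓
(task5, task7): task5 after task7 ✓
(task6, task7): task6 after task7 ✓
(task8, task7): task8 after task7 ✓
Count: 5.

5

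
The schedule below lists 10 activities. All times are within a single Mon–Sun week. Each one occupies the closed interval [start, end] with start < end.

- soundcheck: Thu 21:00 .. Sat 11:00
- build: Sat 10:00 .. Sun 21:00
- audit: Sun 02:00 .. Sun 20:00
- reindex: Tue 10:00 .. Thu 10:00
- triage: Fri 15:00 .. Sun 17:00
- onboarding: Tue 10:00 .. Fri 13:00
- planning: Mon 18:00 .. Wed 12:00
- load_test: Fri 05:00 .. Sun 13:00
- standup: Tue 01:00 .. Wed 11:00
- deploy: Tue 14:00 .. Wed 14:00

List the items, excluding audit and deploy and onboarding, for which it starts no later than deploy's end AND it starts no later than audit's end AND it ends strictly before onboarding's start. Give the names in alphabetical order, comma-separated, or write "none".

Conditions: its start is no later than deploy's end (X.start <= Wed 14:00) AND its start is no later than audit's end (X.start <= Sun 20:00) AND its end is strictly before onboarding's start (X.end < Tue 10:00).
build: start Sat 10:00 <= Wed 14:00? ✗; start Sat 10:00 <= Sun 20:00? ✓; end Sun 21:00 < Tue 10:00? ✗ → no.
load_test: start Fri 05:00 <= Wed 14:00? ✗; start Fri 05:00 <= Sun 20:00? ✓; end Sun 13:00 < Tue 10:00? ✗ → no.
planning: start Mon 18:00 <= Wed 14:00? ✓; start Mon 18:00 <= Sun 20:00? ✓; end Wed 12:00 < Tue 10:00? ✗ → no.
reindex: start Tue 10:00 <= Wed 14:00? ✓; start Tue 10:00 <= Sun 20:00? ✓; end Thu 10:00 < Tue 10:00? ✗ → no.
soundcheck: start Thu 21:00 <= Wed 14:00? ✗; start Thu 21:00 <= Sun 20:00? ✓; end Sat 11:00 < Tue 10:00? ✗ → no.
standup: start Tue 01:00 <= Wed 14:00? ✓; start Tue 01:00 <= Sun 20:00? ✓; end Wed 11:00 < Tue 10:00? ✗ → no.
triage: start Fri 15:00 <= Wed 14:00? ✗; start Fri 15:00 <= Sun 20:00? ✓; end Sun 17:00 < Tue 10:00? ✗ → no.
Result: none.

none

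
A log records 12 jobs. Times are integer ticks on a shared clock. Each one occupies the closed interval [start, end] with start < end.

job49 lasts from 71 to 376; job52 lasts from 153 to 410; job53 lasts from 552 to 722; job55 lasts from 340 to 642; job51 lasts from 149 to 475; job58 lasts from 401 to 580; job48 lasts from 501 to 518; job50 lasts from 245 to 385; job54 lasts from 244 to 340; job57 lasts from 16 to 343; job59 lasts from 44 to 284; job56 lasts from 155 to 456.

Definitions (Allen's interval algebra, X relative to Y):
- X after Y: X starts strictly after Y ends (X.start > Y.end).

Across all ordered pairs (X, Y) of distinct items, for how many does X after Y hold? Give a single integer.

23

Checking all 132 ordered pairs for relation 'after'; matching pairs in alphabetical order:
(job48, job49): job48 after job49 ✓
(job48, job50): job48 after job50 ✓
(job48, job51): job48 after job51 ✓
(job48, job52): job48 after job52 ✓
(job48, job54): job48 after job54 ✓
(job48, job56): job48 after job56 ✓
(job48, job57): job48 after job57 ✓
(job48, job59): job48 after job59 ✓
(job53, job48): job53 after job48 ✓
(job53, job49): job53 after job49 ✓
(job53, job50): job53 after job50 ✓
(job53, job51): job53 after job51 ✓
(job53, job52): job53 after job52 ✓
(job53, job54): job53 after job54 ✓
(job53, job56): job53 after job56 ✓
(job53, job57): job53 after job57 ✓
(job53, job59): job53 after job59 ✓
(job55, job59): job55 after job59 ✓
(job58, job49): job58 after job49 ✓
(job58, job50): job58 after job50 ✓
(job58, job54): job58 after job54 ✓
(job58, job57): job58 after job57 ✓
(job58, job59): job58 after job59 ✓
Count: 23.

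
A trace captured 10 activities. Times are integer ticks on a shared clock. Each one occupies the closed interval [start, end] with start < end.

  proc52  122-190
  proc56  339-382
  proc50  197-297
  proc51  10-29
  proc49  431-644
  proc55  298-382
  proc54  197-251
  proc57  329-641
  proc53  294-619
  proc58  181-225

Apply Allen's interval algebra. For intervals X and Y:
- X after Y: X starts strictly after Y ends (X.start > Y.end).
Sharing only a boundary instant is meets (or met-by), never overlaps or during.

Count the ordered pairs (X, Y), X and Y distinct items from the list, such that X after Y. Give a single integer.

Checking all 90 ordered pairs for relation 'after'; matching pairs in alphabetical order:
(proc49, proc50): proc49 after proc50 ✓
(proc49, proc51): proc49 after proc51 ✓
(proc49, proc52): proc49 after proc52 ✓
(proc49, proc54): proc49 after proc54 ✓
(proc49, proc55): proc49 after proc55 ✓
(proc49, proc56): proc49 after proc56 ✓
(proc49, proc58): proc49 after proc58 ✓
(proc50, proc51): proc50 after proc51 ✓
(proc50, proc52): proc50 after proc52 ✓
(proc52, proc51): proc52 after proc51 ✓
(proc53, proc51): proc53 after proc51 ✓
(proc53, proc52): proc53 after proc52 ✓
(proc53, proc54): proc53 after proc54 ✓
(proc53, proc58): proc53 after proc58 ✓
(proc54, proc51): proc54 after proc51 ✓
(proc54, proc52): proc54 after proc52 ✓
(proc55, proc50): proc55 after proc50 ✓
(proc55, proc51): proc55 after proc51 ✓
(proc55, proc52): proc55 after proc52 ✓
(proc55, proc54): proc55 after proc54 ✓
(proc55, proc58): proc55 after proc58 ✓
(proc56, proc50): proc56 after proc50 ✓
(proc56, proc51): proc56 after proc51 ✓
(proc56, proc52): proc56 after proc52 ✓
... plus 8 further pairs not listed.
Count: 32.

32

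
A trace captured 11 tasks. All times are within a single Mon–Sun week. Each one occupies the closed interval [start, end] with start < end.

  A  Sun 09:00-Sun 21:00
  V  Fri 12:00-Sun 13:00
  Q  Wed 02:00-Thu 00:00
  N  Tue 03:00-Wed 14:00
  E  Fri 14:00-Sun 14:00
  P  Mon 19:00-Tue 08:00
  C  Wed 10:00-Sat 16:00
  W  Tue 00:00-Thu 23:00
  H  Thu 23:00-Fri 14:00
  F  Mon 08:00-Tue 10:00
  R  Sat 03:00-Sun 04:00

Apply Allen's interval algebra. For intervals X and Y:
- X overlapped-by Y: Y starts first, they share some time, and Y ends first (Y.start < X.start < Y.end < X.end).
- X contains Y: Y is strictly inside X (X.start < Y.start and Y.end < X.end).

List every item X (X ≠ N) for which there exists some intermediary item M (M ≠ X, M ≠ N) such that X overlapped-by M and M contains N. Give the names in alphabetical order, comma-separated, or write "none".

C

Target N = [Tue 03:00, Wed 14:00].
Intermediaries M with M contains N: W.
Via W — items with X overlapped-by W: C.
Union: C.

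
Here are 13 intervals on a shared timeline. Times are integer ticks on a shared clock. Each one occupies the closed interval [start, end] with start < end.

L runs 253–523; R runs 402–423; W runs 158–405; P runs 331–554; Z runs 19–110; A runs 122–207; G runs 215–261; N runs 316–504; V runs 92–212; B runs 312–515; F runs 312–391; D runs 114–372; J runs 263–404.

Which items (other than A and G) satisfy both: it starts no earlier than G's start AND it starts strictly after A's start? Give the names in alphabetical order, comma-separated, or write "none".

B, F, J, L, N, P, R

Conditions: its start is no earlier than G's start (X.start >= 215) AND its start is strictly after A's start (X.start > 122).
B: start 312 >= 215? ✓; start 312 > 122? ✓ → yes.
D: start 114 >= 215? ✗; start 114 > 122? ✗ → no.
F: start 312 >= 215? ✓; start 312 > 122? ✓ → yes.
J: start 263 >= 215? ✓; start 263 > 122? ✓ → yes.
L: start 253 >= 215? ✓; start 253 > 122? ✓ → yes.
N: start 316 >= 215? ✓; start 316 > 122? ✓ → yes.
P: start 331 >= 215? ✓; start 331 > 122? ✓ → yes.
R: start 402 >= 215? ✓; start 402 > 122? ✓ → yes.
V: start 92 >= 215? ✗; start 92 > 122? ✗ → no.
W: start 158 >= 215? ✗; start 158 > 122? ✓ → no.
Z: start 19 >= 215? ✗; start 19 > 122? ✗ → no.
Result: B, F, J, L, N, P, R.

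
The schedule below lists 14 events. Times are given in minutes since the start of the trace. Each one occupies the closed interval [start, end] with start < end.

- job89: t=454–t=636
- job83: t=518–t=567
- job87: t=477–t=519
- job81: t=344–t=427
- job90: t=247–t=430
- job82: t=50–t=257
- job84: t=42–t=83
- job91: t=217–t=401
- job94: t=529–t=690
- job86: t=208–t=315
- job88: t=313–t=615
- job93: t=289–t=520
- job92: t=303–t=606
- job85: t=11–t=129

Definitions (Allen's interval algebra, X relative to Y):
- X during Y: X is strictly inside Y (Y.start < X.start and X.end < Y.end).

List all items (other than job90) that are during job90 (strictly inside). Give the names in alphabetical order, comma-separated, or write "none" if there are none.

job81

Target job90 = [t=247, t=430].
job81 [t=344, t=427] → during → yes.
job82 [t=50, t=257] → overlaps → no.
job83 [t=518, t=567] → after → no.
job84 [t=42, t=83] → before → no.
job85 [t=11, t=129] → before → no.
job86 [t=208, t=315] → overlaps → no.
job87 [t=477, t=519] → after → no.
job88 [t=313, t=615] → overlapped-by → no.
job89 [t=454, t=636] → after → no.
job91 [t=217, t=401] → overlaps → no.
job92 [t=303, t=606] → overlapped-by → no.
job93 [t=289, t=520] → overlapped-by → no.
job94 [t=529, t=690] → after → no.
Result: job81.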